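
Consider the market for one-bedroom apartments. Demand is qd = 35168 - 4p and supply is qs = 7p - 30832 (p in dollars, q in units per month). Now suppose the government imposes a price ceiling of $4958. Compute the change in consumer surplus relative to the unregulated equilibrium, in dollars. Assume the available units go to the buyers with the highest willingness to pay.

Setting quantity demanded equal to quantity supplied, 35168 - 4p = 7p - 30832, gives p* = 6000 and q* = 11168.
Since 4958 < 6000, the ceiling is binding.
At p = 4958: qd = 35168 - 4·4958 = 15336 and qs = 7·4958 - 30832 = 3874.
Consumer surplus without the control is ½ · (8792 - 6000) · 11168 = 15590528.
With the ceiling, 3874 units are sold at 4958 (assume they go to the highest-value buyers). The demand price at q = 3874 is 7823.5, so CS = ½ · [(8792 - 4958) + (7823.5 - 4958)] · 3874 = 12976931.5.
Change in consumer surplus = 12976931.5 - 15590528 = -2613596.5.

-2613596.5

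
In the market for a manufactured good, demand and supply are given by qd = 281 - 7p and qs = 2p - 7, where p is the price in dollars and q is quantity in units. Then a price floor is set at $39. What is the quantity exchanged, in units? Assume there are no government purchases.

8

In a free market, 281 - 7p = 2p - 7 gives the equilibrium p* = 32, q* = 57.
Since 39 > 32, the floor is binding.
At p = 39: qd = 281 - 7·39 = 8 and qs = 2·39 - 7 = 71.
The quantity actually transacted is the short side, demand: 8.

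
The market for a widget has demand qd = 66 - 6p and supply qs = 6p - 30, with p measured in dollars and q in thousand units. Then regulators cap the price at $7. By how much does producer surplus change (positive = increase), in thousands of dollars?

-15

Equilibrium: 66 - 6p = 6p - 30, so 96 = 12p and p* = 8, q* = 18.
Because the ceiling (7) lies below the market-clearing price, it is binding.
At p = 7: qd = 66 - 6·7 = 24 and qs = 6·7 - 30 = 12.
Producer surplus without the control is ½ · (8 - 5) · 18 = 27.
With the ceiling, producers sell 12 units at 7, so PS = ½ · (7 - 5) · 12 = 12.
Change in producer surplus = 12 - 27 = -15.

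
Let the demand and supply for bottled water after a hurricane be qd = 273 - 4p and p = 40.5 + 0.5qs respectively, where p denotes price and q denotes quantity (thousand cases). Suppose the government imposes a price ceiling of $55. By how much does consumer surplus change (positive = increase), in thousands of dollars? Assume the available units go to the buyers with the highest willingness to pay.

108

Rearranging supply gives qs = 2p - 81. Without the control the market clears where 273 - 4p = 2p - 81, i.e. p* = 59 and q* = 37.
The ceiling of 55 is below the equilibrium price 59, so it binds.
At p = 55: qd = 273 - 4·55 = 53 and qs = 2·55 - 81 = 29.
Consumer surplus without the control is ½ · (68.25 - 59) · 37 = 171.125.
With the ceiling, 29 units are sold at 55 (assume they go to the highest-value buyers). The demand price at q = 29 is 61, so CS = ½ · [(68.25 - 55) + (61 - 55)] · 29 = 279.125.
Change in consumer surplus = 279.125 - 171.125 = 108.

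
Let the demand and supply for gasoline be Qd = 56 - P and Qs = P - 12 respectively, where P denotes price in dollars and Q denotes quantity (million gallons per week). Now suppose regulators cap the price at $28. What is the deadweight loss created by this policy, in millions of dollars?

In a free market, 56 - P = P - 12 gives the equilibrium P* = 34, Q* = 22.
Since 28 < 34, the ceiling is binding.
At P = 28: Qd = 56 - 28 = 28 and Qs = 28 - 12 = 16.
Quantity traded falls to 16. At Q = 16 the demand price is 56 - 16 = 40 and the supply price is 12 + 16 = 28.
Deadweight loss = ½ · (40 - 28) · (22 - 16) = ½ · 12 · 6 = 36.

36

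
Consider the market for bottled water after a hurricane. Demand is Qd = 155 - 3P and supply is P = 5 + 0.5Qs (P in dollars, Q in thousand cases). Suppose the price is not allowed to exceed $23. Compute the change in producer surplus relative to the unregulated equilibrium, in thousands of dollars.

-460

Rearranging supply gives Qs = 2P - 10. Without the control the market clears where 155 - 3P = 2P - 10, i.e. P* = 33 and Q* = 56.
Because the ceiling (23) lies below the market-clearing price, it is binding.
At P = 23: Qd = 155 - 3·23 = 86 and Qs = 2·23 - 10 = 36.
Producer surplus without the control is ½ · (33 - 5) · 56 = 784.
With the ceiling, producers sell 36 units at 23, so PS = ½ · (23 - 5) · 36 = 324.
Change in producer surplus = 324 - 784 = -460.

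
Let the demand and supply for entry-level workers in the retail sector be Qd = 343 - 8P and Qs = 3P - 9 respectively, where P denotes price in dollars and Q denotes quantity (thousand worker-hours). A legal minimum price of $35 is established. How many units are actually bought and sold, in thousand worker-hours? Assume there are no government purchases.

63

Equilibrium: 343 - 8P = 3P - 9, so 352 = 11P and P* = 32, Q* = 87.
Because the floor (35) lies above the market-clearing price, it is binding.
At P = 35: Qd = 343 - 8·35 = 63 and Qs = 3·35 - 9 = 96.
The quantity actually transacted is the short side, demand: 63.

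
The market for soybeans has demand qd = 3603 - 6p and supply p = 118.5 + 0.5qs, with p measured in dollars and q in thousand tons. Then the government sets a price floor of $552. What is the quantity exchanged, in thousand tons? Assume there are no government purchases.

Rearranging supply gives qs = 2p - 237. Without the control the market clears where 3603 - 6p = 2p - 237, i.e. p* = 480 and q* = 723.
The floor of 552 is above the equilibrium price 480, so it binds.
At p = 552: qd = 3603 - 6·552 = 291 and qs = 2·552 - 237 = 867.
The quantity actually transacted is the short side, demand: 291.

291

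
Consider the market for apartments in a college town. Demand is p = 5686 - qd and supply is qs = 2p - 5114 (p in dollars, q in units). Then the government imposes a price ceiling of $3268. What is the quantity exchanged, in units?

1422

Rearranging demand gives qd = 5686 - p. Setting quantity demanded equal to quantity supplied, 5686 - p = 2p - 5114, gives p* = 3600 and q* = 2086.
Because the ceiling (3268) lies below the market-clearing price, it is binding.
At p = 3268: qd = 5686 - 3268 = 2418 and qs = 2·3268 - 5114 = 1422.
The quantity actually transacted is the short side, supply: 1422.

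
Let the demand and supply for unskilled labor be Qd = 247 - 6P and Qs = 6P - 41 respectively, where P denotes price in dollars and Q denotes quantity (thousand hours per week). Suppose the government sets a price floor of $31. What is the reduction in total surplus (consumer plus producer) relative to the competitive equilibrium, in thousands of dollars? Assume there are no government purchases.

Setting quantity demanded equal to quantity supplied, 247 - 6P = 6P - 41, gives P* = 24 and Q* = 103.
Since 31 > 24, the floor is binding.
At P = 31: Qd = 247 - 6·31 = 61 and Qs = 6·31 - 41 = 145.
Quantity traded falls to 61. At Q = 61 the demand price is (247 - 61)/6 = 31 and the supply price is (41 + 61)/6 = 17.
Deadweight loss = ½ · (31 - 17) · (103 - 61) = ½ · 14 · 42 = 294.

294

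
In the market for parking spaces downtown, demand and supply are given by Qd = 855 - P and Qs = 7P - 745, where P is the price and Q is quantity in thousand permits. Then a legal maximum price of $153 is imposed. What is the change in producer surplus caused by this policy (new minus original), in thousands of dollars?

Setting quantity demanded equal to quantity supplied, 855 - P = 7P - 745, gives P* = 200 and Q* = 655.
Because the ceiling (153) lies below the market-clearing price, it is binding.
At P = 153: Qd = 855 - 153 = 702 and Qs = 7·153 - 745 = 326.
Producer surplus without the control is ½ · (200 - 745/7) · 655 = 429025/14.
With the ceiling, producers sell 326 units at 153, so PS = ½ · (153 - 745/7) · 326 = 53138/7.
Change in producer surplus = 53138/7 - 429025/14 = -23053.5.

-23053.5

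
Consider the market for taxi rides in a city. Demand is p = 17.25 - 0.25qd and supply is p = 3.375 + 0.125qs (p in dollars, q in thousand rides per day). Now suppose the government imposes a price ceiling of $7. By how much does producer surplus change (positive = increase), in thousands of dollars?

Rearranging demand gives qd = 69 - 4p; rearranging supply gives qs = 8p - 27. Equilibrium: 69 - 4p = 8p - 27, so 96 = 12p and p* = 8, q* = 37.
Since 7 < 8, the ceiling is binding.
At p = 7: qd = 69 - 4·7 = 41 and qs = 8·7 - 27 = 29.
Producer surplus without the control is ½ · (8 - 3.375) · 37 = 85.5625.
With the ceiling, producers sell 29 units at 7, so PS = ½ · (7 - 3.375) · 29 = 52.5625.
Change in producer surplus = 52.5625 - 85.5625 = -33.

-33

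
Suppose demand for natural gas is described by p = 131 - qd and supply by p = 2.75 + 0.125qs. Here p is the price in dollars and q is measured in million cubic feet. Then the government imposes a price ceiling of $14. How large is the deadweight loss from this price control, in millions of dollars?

324

Rearranging demand gives qd = 131 - p; rearranging supply gives qs = 8p - 22. In a free market, 131 - p = 8p - 22 gives the equilibrium p* = 17, q* = 114.
The ceiling of 14 is below the equilibrium price 17, so it binds.
At p = 14: qd = 131 - 14 = 117 and qs = 8·14 - 22 = 90.
Quantity traded falls to 90. At q = 90 the demand price is 131 - 90 = 41 and the supply price is (22 + 90)/8 = 14.
Deadweight loss = ½ · (41 - 14) · (114 - 90) = ½ · 27 · 24 = 324.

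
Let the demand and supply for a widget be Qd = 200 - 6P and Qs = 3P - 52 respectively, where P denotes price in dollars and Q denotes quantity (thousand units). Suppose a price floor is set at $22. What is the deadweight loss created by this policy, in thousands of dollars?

0

Equilibrium: 200 - 6P = 3P - 52, so 252 = 9P and P* = 28, Q* = 32.
The floor of 22 is below the equilibrium price 28, so it is not binding; the market clears at P* = 28, Q* = 32.
Since the control does not bind, no trades are prevented and deadweight loss is zero.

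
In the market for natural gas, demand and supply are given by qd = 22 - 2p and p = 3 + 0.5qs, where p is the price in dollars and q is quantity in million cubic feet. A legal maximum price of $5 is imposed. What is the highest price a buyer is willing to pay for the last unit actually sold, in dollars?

Rearranging supply gives qs = 2p - 6. Setting quantity demanded equal to quantity supplied, 22 - 2p = 2p - 6, gives p* = 7 and q* = 8.
Since 5 < 7, the ceiling is binding.
At p = 5: qd = 22 - 2·5 = 12 and qs = 2·5 - 6 = 4.
Only 4 units reach the market. On the demand curve, the marginal buyer's willingness to pay at q = 4 is (22 - 4)/2 = 9.

9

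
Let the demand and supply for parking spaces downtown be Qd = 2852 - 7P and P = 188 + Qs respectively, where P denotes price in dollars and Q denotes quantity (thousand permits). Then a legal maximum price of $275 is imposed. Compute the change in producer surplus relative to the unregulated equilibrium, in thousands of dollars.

Rearranging supply gives Qs = P - 188. Without the control the market clears where 2852 - 7P = P - 188, i.e. P* = 380 and Q* = 192.
The ceiling of 275 is below the equilibrium price 380, so it binds.
At P = 275: Qd = 2852 - 7·275 = 927 and Qs = 275 - 188 = 87.
Producer surplus without the control is ½ · (380 - 188) · 192 = 18432.
With the ceiling, producers sell 87 units at 275, so PS = ½ · (275 - 188) · 87 = 3784.5.
Change in producer surplus = 3784.5 - 18432 = -14647.5.

-14647.5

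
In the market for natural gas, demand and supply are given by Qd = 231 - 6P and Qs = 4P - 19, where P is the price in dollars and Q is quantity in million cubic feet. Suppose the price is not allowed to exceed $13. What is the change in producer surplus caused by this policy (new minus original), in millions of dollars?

-684

In a free market, 231 - 6P = 4P - 19 gives the equilibrium P* = 25, Q* = 81.
Because the ceiling (13) lies below the market-clearing price, it is binding.
At P = 13: Qd = 231 - 6·13 = 153 and Qs = 4·13 - 19 = 33.
Producer surplus without the control is ½ · (25 - 4.75) · 81 = 820.125.
With the ceiling, producers sell 33 units at 13, so PS = ½ · (13 - 4.75) · 33 = 136.125.
Change in producer surplus = 136.125 - 820.125 = -684.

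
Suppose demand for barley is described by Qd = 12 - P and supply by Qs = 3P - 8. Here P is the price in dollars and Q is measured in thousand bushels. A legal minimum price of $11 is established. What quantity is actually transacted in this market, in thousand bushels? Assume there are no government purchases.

Without the control the market clears where 12 - P = 3P - 8, i.e. P* = 5 and Q* = 7.
Since 11 > 5, the floor is binding.
At P = 11: Qd = 12 - 11 = 1 and Qs = 3·11 - 8 = 25.
The quantity actually transacted is the short side, demand: 1.

1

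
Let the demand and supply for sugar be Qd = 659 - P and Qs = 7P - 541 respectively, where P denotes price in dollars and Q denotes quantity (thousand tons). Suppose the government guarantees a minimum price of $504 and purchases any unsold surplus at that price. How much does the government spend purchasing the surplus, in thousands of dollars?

1427328

In a free market, 659 - P = 7P - 541 gives the equilibrium P* = 150, Q* = 509.
Since 504 > 150, the floor is binding.
At P = 504: Qd = 659 - 504 = 155 and Qs = 7·504 - 541 = 2987.
Surplus = Qs - Qd = 2832.
Government expenditure = surplus × support price = 2832 × 504 = 1427328.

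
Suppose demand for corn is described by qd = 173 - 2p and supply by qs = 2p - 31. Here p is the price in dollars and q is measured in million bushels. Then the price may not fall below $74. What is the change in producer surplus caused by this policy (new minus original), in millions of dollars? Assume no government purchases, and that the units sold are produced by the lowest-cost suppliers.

Setting quantity demanded equal to quantity supplied, 173 - 2p = 2p - 31, gives p* = 51 and q* = 71.
Because the floor (74) lies above the market-clearing price, it is binding.
At p = 74: qd = 173 - 2·74 = 25 and qs = 2·74 - 31 = 117.
Producer surplus without the control is ½ · (51 - 15.5) · 71 = 1260.25.
With the floor, 25 units are sold at 74. The supply price at q = 25 is 28, so PS = ½ · [(74 - 15.5) + (74 - 28)] · 25 = 1306.25.
Change in producer surplus = 1306.25 - 1260.25 = 46.

46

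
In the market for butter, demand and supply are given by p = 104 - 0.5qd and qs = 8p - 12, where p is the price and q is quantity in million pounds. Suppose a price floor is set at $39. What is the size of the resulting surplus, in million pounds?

Rearranging demand gives qd = 208 - 2p. In a free market, 208 - 2p = 8p - 12 gives the equilibrium p* = 22, q* = 164.
The floor of 39 is above the equilibrium price 22, so it binds.
At p = 39: qd = 208 - 2·39 = 130 and qs = 8·39 - 12 = 300.
Surplus = qs - qd = 300 - 130 = 170.

170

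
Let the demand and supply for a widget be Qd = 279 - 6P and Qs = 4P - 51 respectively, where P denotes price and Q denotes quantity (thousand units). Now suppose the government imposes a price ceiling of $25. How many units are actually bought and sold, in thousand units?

In a free market, 279 - 6P = 4P - 51 gives the equilibrium P* = 33, Q* = 81.
Because the ceiling (25) lies below the market-clearing price, it is binding.
At P = 25: Qd = 279 - 6·25 = 129 and Qs = 4·25 - 51 = 49.
The quantity actually transacted is the short side, supply: 49.

49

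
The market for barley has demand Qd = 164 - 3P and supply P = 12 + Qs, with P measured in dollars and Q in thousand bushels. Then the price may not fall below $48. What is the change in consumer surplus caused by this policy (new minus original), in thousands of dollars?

-104

Rearranging supply gives Qs = P - 12. Without the control the market clears where 164 - 3P = P - 12, i.e. P* = 44 and Q* = 32.
Since 48 > 44, the floor is binding.
At P = 48: Qd = 164 - 3·48 = 20 and Qs = 48 - 12 = 36.
Consumer surplus without the control is ½ · (164/3 - 44) · 32 = 512/3.
With the floor, consumers buy 20 units at 48, so CS = ½ · (164/3 - 48) · 20 = 200/3.
Change in consumer surplus = 200/3 - 512/3 = -104.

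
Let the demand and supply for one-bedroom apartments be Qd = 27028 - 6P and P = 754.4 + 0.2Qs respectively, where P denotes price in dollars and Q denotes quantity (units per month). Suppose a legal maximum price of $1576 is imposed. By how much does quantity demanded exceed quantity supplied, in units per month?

13464

Rearranging supply gives Qs = 5P - 3772. In a free market, 27028 - 6P = 5P - 3772 gives the equilibrium P* = 2800, Q* = 10228.
Since 1576 < 2800, the ceiling is binding.
At P = 1576: Qd = 27028 - 6·1576 = 17572 and Qs = 5·1576 - 3772 = 4108.
Shortage = Qd - Qs = 17572 - 4108 = 13464.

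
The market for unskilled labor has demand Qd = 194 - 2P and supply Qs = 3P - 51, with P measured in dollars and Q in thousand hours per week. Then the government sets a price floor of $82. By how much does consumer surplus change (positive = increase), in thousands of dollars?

Equilibrium: 194 - 2P = 3P - 51, so 245 = 5P and P* = 49, Q* = 96.
Because the floor (82) lies above the market-clearing price, it is binding.
At P = 82: Qd = 194 - 2·82 = 30 and Qs = 3·82 - 51 = 195.
Consumer surplus without the control is ½ · (97 - 49) · 96 = 2304.
With the floor, consumers buy 30 units at 82, so CS = ½ · (97 - 82) · 30 = 225.
Change in consumer surplus = 225 - 2304 = -2079.

-2079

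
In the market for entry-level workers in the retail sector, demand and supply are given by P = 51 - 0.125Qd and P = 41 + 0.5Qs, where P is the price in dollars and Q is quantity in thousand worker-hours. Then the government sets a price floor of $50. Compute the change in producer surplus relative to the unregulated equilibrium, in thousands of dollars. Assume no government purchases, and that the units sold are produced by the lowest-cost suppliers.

-8

Rearranging demand gives Qd = 408 - 8P; rearranging supply gives Qs = 2P - 82. In a free market, 408 - 8P = 2P - 82 gives the equilibrium P* = 49, Q* = 16.
Since 50 > 49, the floor is binding.
At P = 50: Qd = 408 - 8·50 = 8 and Qs = 2·50 - 82 = 18.
Producer surplus without the control is ½ · (49 - 41) · 16 = 64.
With the floor, 8 units are sold at 50. The supply price at Q = 8 is 45, so PS = ½ · [(50 - 41) + (50 - 45)] · 8 = 56.
Change in producer surplus = 56 - 64 = -8.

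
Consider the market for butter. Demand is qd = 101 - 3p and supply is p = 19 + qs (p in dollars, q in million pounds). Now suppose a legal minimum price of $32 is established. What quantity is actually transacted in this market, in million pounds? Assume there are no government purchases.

Rearranging supply gives qs = p - 19. Setting quantity demanded equal to quantity supplied, 101 - 3p = p - 19, gives p* = 30 and q* = 11.
Because the floor (32) lies above the market-clearing price, it is binding.
At p = 32: qd = 101 - 3·32 = 5 and qs = 32 - 19 = 13.
The quantity actually transacted is the short side, demand: 5.

5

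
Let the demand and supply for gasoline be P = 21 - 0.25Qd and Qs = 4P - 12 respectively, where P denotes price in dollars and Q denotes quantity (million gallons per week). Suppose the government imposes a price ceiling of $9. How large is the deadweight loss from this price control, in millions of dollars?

36

Rearranging demand gives Qd = 84 - 4P. Equilibrium: 84 - 4P = 4P - 12, so 96 = 8P and P* = 12, Q* = 36.
The ceiling of 9 is below the equilibrium price 12, so it binds.
At P = 9: Qd = 84 - 4·9 = 48 and Qs = 4·9 - 12 = 24.
Quantity traded falls to 24. At Q = 24 the demand price is (84 - 24)/4 = 15 and the supply price is (12 + 24)/4 = 9.
Deadweight loss = ½ · (15 - 9) · (36 - 24) = ½ · 6 · 12 = 36.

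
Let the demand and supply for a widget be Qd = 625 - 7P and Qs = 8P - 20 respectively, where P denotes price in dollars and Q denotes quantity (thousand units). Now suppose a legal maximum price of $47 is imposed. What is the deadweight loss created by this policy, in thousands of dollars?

0

Setting quantity demanded equal to quantity supplied, 625 - 7P = 8P - 20, gives P* = 43 and Q* = 324.
Since 47 is above P* = 43, the ceiling does not bind and the free-market outcome prevails.
Since the control does not bind, no trades are prevented and deadweight loss is zero.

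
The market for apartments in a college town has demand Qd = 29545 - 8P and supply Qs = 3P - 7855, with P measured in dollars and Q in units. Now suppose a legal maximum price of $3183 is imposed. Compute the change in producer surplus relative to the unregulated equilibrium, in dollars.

-438231.5

Without the control the market clears where 29545 - 8P = 3P - 7855, i.e. P* = 3400 and Q* = 2345.
The ceiling of 3183 is below the equilibrium price 3400, so it binds.
At P = 3183: Qd = 29545 - 8·3183 = 4081 and Qs = 3·3183 - 7855 = 1694.
Producer surplus without the control is ½ · (3400 - 7855/3) · 2345 = 5499025/6.
With the ceiling, producers sell 1694 units at 3183, so PS = ½ · (3183 - 7855/3) · 1694 = 1434818/3.
Change in producer surplus = 1434818/3 - 5499025/6 = -438231.5.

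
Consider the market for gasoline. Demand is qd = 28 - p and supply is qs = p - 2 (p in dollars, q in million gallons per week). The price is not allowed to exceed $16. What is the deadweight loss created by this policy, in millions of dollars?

Without the control the market clears where 28 - p = p - 2, i.e. p* = 15 and q* = 13.
Since 16 is above p* = 15, the ceiling does not bind and the free-market outcome prevails.
Since the control does not bind, no trades are prevented and deadweight loss is zero.

0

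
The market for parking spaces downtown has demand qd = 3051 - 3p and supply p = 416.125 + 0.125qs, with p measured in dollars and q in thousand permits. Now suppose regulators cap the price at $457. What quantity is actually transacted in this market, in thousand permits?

Rearranging supply gives qs = 8p - 3329. Setting quantity demanded equal to quantity supplied, 3051 - 3p = 8p - 3329, gives p* = 580 and q* = 1311.
The ceiling of 457 is below the equilibrium price 580, so it binds.
At p = 457: qd = 3051 - 3·457 = 1680 and qs = 8·457 - 3329 = 327.
The quantity actually transacted is the short side, supply: 327.

327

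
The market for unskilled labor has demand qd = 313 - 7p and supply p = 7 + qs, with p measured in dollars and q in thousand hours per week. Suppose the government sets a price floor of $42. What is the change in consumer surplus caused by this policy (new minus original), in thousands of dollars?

-52

Rearranging supply gives qs = p - 7. Equilibrium: 313 - 7p = p - 7, so 320 = 8p and p* = 40, q* = 33.
The floor of 42 is above the equilibrium price 40, so it binds.
At p = 42: qd = 313 - 7·42 = 19 and qs = 42 - 7 = 35.
Consumer surplus without the control is ½ · (313/7 - 40) · 33 = 1089/14.
With the floor, consumers buy 19 units at 42, so CS = ½ · (313/7 - 42) · 19 = 361/14.
Change in consumer surplus = 361/14 - 1089/14 = -52.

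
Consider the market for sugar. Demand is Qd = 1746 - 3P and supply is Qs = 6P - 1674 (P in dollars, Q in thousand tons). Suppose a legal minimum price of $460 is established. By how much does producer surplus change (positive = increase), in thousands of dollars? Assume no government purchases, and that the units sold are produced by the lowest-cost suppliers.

Setting quantity demanded equal to quantity supplied, 1746 - 3P = 6P - 1674, gives P* = 380 and Q* = 606.
Because the floor (460) lies above the market-clearing price, it is binding.
At P = 460: Qd = 1746 - 3·460 = 366 and Qs = 6·460 - 1674 = 1086.
Producer surplus without the control is ½ · (380 - 279) · 606 = 30603.
With the floor, 366 units are sold at 460. The supply price at Q = 366 is 340, so PS = ½ · [(460 - 279) + (460 - 340)] · 366 = 55083.
Change in producer surplus = 55083 - 30603 = 24480.

24480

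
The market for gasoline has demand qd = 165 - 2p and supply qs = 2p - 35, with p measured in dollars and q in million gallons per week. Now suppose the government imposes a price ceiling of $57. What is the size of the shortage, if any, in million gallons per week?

0

In a free market, 165 - 2p = 2p - 35 gives the equilibrium p* = 50, q* = 65.
The ceiling of 57 is above the equilibrium price 50, so it is not binding; the market clears at p* = 50, q* = 65.
Since the control does not bind, there is no shortage.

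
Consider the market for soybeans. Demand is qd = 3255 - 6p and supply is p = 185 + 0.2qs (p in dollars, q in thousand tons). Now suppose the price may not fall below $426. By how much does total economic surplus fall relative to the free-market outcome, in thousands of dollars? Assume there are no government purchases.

13965.6

Rearranging supply gives qs = 5p - 925. Without the control the market clears where 3255 - 6p = 5p - 925, i.e. p* = 380 and q* = 975.
Since 426 > 380, the floor is binding.
At p = 426: qd = 3255 - 6·426 = 699 and qs = 5·426 - 925 = 1205.
Quantity traded falls to 699. At q = 699 the demand price is (3255 - 699)/6 = 426 and the supply price is (925 + 699)/5 = 324.8.
Deadweight loss = ½ · (426 - 324.8) · (975 - 699) = ½ · 101.2 · 276 = 13965.6.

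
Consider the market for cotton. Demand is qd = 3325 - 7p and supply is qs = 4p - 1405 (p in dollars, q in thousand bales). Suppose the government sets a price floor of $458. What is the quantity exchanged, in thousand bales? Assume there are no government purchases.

119

Equilibrium: 3325 - 7p = 4p - 1405, so 4730 = 11p and p* = 430, q* = 315.
Since 458 > 430, the floor is binding.
At p = 458: qd = 3325 - 7·458 = 119 and qs = 4·458 - 1405 = 427.
The quantity actually transacted is the short side, demand: 119.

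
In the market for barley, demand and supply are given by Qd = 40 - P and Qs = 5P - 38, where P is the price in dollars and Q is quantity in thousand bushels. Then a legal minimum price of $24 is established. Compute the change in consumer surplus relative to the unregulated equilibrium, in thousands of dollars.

Equilibrium: 40 - P = 5P - 38, so 78 = 6P and P* = 13, Q* = 27.
Because the floor (24) lies above the market-clearing price, it is binding.
At P = 24: Qd = 40 - 24 = 16 and Qs = 5·24 - 38 = 82.
Consumer surplus without the control is ½ · (40 - 13) · 27 = 364.5.
With the floor, consumers buy 16 units at 24, so CS = ½ · (40 - 24) · 16 = 128.
Change in consumer surplus = 128 - 364.5 = -236.5.

-236.5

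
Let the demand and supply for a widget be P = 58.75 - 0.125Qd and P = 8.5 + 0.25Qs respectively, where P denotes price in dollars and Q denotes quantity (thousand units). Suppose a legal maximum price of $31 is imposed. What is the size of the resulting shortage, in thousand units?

Rearranging demand gives Qd = 470 - 8P; rearranging supply gives Qs = 4P - 34. In a free market, 470 - 8P = 4P - 34 gives the equilibrium P* = 42, Q* = 134.
The ceiling of 31 is below the equilibrium price 42, so it binds.
At P = 31: Qd = 470 - 8·31 = 222 and Qs = 4·31 - 34 = 90.
Shortage = Qd - Qs = 222 - 90 = 132.

132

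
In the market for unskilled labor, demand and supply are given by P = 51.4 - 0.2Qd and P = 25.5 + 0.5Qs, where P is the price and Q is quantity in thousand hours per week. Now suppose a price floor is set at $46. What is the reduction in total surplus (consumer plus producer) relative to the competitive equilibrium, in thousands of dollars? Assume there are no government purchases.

Rearranging demand gives Qd = 257 - 5P; rearranging supply gives Qs = 2P - 51. In a free market, 257 - 5P = 2P - 51 gives the equilibrium P* = 44, Q* = 37.
Since 46 > 44, the floor is binding.
At P = 46: Qd = 257 - 5·46 = 27 and Qs = 2·46 - 51 = 41.
Quantity traded falls to 27. At Q = 27 the demand price is (257 - 27)/5 = 46 and the supply price is (51 + 27)/2 = 39.
Deadweight loss = ½ · (46 - 39) · (37 - 27) = ½ · 7 · 10 = 35.

35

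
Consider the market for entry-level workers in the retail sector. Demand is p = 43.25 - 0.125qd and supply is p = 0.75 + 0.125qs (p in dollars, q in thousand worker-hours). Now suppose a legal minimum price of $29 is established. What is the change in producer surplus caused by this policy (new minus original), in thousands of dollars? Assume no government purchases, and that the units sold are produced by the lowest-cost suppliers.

Rearranging demand gives qd = 346 - 8p; rearranging supply gives qs = 8p - 6. Without the control the market clears where 346 - 8p = 8p - 6, i.e. p* = 22 and q* = 170.
Since 29 > 22, the floor is binding.
At p = 29: qd = 346 - 8·29 = 114 and qs = 8·29 - 6 = 226.
Producer surplus without the control is ½ · (22 - 0.75) · 170 = 1806.25.
With the floor, 114 units are sold at 29. The supply price at q = 114 is 15, so PS = ½ · [(29 - 0.75) + (29 - 15)] · 114 = 2408.25.
Change in producer surplus = 2408.25 - 1806.25 = 602.

602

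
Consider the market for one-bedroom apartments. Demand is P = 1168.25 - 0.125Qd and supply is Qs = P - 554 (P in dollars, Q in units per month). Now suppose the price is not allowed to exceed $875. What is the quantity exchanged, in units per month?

Rearranging demand gives Qd = 9346 - 8P. In a free market, 9346 - 8P = P - 554 gives the equilibrium P* = 1100, Q* = 546.
Since 875 < 1100, the ceiling is binding.
At P = 875: Qd = 9346 - 8·875 = 2346 and Qs = 875 - 554 = 321.
The quantity actually transacted is the short side, supply: 321.

321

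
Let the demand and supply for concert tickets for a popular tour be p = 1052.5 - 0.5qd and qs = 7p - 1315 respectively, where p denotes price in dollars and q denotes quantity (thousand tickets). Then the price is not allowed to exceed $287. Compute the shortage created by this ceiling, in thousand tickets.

837

Rearranging demand gives qd = 2105 - 2p. Setting quantity demanded equal to quantity supplied, 2105 - 2p = 7p - 1315, gives p* = 380 and q* = 1345.
Because the ceiling (287) lies below the market-clearing price, it is binding.
At p = 287: qd = 2105 - 2·287 = 1531 and qs = 7·287 - 1315 = 694.
Shortage = qd - qs = 1531 - 694 = 837.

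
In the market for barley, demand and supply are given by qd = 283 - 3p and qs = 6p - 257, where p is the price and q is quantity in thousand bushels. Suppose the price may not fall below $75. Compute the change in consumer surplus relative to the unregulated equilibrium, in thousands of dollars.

-1207.5

Setting quantity demanded equal to quantity supplied, 283 - 3p = 6p - 257, gives p* = 60 and q* = 103.
Because the floor (75) lies above the market-clearing price, it is binding.
At p = 75: qd = 283 - 3·75 = 58 and qs = 6·75 - 257 = 193.
Consumer surplus without the control is ½ · (283/3 - 60) · 103 = 10609/6.
With the floor, consumers buy 58 units at 75, so CS = ½ · (283/3 - 75) · 58 = 1682/3.
Change in consumer surplus = 1682/3 - 10609/6 = -1207.5.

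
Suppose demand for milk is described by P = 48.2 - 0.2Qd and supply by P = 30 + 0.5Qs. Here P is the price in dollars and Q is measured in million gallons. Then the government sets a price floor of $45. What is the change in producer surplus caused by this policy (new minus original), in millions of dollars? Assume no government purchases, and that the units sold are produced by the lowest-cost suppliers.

7

Rearranging demand gives Qd = 241 - 5P; rearranging supply gives Qs = 2P - 60. Setting quantity demanded equal to quantity supplied, 241 - 5P = 2P - 60, gives P* = 43 and Q* = 26.
Because the floor (45) lies above the market-clearing price, it is binding.
At P = 45: Qd = 241 - 5·45 = 16 and Qs = 2·45 - 60 = 30.
Producer surplus without the control is ½ · (43 - 30) · 26 = 169.
With the floor, 16 units are sold at 45. The supply price at Q = 16 is 38, so PS = ½ · [(45 - 30) + (45 - 38)] · 16 = 176.
Change in producer surplus = 176 - 169 = 7.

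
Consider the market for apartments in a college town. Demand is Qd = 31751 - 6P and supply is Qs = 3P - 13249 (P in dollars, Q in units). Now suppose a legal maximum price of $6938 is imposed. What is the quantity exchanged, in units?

1751

Setting quantity demanded equal to quantity supplied, 31751 - 6P = 3P - 13249, gives P* = 5000 and Q* = 1751.
The ceiling of 6938 is above the equilibrium price 5000, so it is not binding; the market clears at P* = 5000, Q* = 1751.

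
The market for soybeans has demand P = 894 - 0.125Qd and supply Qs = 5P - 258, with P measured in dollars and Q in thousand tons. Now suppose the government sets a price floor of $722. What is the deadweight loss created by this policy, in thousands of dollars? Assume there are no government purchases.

240281.6

Rearranging demand gives Qd = 7152 - 8P. Equilibrium: 7152 - 8P = 5P - 258, so 7410 = 13P and P* = 570, Q* = 2592.
The floor of 722 is above the equilibrium price 570, so it binds.
At P = 722: Qd = 7152 - 8·722 = 1376 and Qs = 5·722 - 258 = 3352.
Quantity traded falls to 1376. At Q = 1376 the demand price is (7152 - 1376)/8 = 722 and the supply price is (258 + 1376)/5 = 326.8.
Deadweight loss = ½ · (722 - 326.8) · (2592 - 1376) = ½ · 395.2 · 1216 = 240281.6.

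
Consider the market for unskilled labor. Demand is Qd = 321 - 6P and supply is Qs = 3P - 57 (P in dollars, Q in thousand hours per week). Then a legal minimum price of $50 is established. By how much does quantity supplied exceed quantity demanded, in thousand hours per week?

Setting quantity demanded equal to quantity supplied, 321 - 6P = 3P - 57, gives P* = 42 and Q* = 69.
Because the floor (50) lies above the market-clearing price, it is binding.
At P = 50: Qd = 321 - 6·50 = 21 and Qs = 3·50 - 57 = 93.
Surplus = Qs - Qd = 93 - 21 = 72.

72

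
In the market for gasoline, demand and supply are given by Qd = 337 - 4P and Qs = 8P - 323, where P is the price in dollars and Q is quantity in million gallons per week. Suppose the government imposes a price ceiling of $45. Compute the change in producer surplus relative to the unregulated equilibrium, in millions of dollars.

-770

Equilibrium: 337 - 4P = 8P - 323, so 660 = 12P and P* = 55, Q* = 117.
Since 45 < 55, the ceiling is binding.
At P = 45: Qd = 337 - 4·45 = 157 and Qs = 8·45 - 323 = 37.
Producer surplus without the control is ½ · (55 - 40.375) · 117 = 855.5625.
With the ceiling, producers sell 37 units at 45, so PS = ½ · (45 - 40.375) · 37 = 85.5625.
Change in producer surplus = 85.5625 - 855.5625 = -770.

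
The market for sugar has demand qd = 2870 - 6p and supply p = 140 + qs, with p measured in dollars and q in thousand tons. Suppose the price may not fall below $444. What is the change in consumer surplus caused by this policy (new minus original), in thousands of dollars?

Rearranging supply gives qs = p - 140. In a free market, 2870 - 6p = p - 140 gives the equilibrium p* = 430, q* = 290.
The floor of 444 is above the equilibrium price 430, so it binds.
At p = 444: qd = 2870 - 6·444 = 206 and qs = 444 - 140 = 304.
Consumer surplus without the control is ½ · (1435/3 - 430) · 290 = 21025/3.
With the floor, consumers buy 206 units at 444, so CS = ½ · (1435/3 - 444) · 206 = 10609/3.
Change in consumer surplus = 10609/3 - 21025/3 = -3472.

-3472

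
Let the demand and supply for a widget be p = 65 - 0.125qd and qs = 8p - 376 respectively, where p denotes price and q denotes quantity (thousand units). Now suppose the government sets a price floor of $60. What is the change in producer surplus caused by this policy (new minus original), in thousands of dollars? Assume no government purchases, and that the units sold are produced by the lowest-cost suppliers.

Rearranging demand gives qd = 520 - 8p. In a free market, 520 - 8p = 8p - 376 gives the equilibrium p* = 56, q* = 72.
The floor of 60 is above the equilibrium price 56, so it binds.
At p = 60: qd = 520 - 8·60 = 40 and qs = 8·60 - 376 = 104.
Producer surplus without the control is ½ · (56 - 47) · 72 = 324.
With the floor, 40 units are sold at 60. The supply price at q = 40 is 52, so PS = ½ · [(60 - 47) + (60 - 52)] · 40 = 420.
Change in producer surplus = 420 - 324 = 96.

96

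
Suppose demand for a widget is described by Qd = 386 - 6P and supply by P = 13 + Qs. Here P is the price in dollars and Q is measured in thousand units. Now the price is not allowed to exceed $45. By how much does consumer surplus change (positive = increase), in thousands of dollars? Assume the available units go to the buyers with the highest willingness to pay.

372

Rearranging supply gives Qs = P - 13. In a free market, 386 - 6P = P - 13 gives the equilibrium P* = 57, Q* = 44.
Because the ceiling (45) lies below the market-clearing price, it is binding.
At P = 45: Qd = 386 - 6·45 = 116 and Qs = 45 - 13 = 32.
Consumer surplus without the control is ½ · (193/3 - 57) · 44 = 484/3.
With the ceiling, 32 units are sold at 45 (assume they go to the highest-value buyers). The demand price at Q = 32 is 59, so CS = ½ · [(193/3 - 45) + (59 - 45)] · 32 = 1600/3.
Change in consumer surplus = 1600/3 - 484/3 = 372.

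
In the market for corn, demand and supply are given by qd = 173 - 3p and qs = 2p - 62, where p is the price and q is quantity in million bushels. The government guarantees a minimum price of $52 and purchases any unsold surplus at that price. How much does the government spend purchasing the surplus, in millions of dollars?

Setting quantity demanded equal to quantity supplied, 173 - 3p = 2p - 62, gives p* = 47 and q* = 32.
Because the floor (52) lies above the market-clearing price, it is binding.
At p = 52: qd = 173 - 3·52 = 17 and qs = 2·52 - 62 = 42.
Surplus = qs - qd = 25.
Government expenditure = surplus × support price = 25 × 52 = 1300.

1300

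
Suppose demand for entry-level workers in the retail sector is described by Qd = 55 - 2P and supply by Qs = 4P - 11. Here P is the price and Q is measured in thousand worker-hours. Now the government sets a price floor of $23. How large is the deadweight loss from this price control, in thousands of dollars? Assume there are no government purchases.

216

In a free market, 55 - 2P = 4P - 11 gives the equilibrium P* = 11, Q* = 33.
Since 23 > 11, the floor is binding.
At P = 23: Qd = 55 - 2·23 = 9 and Qs = 4·23 - 11 = 81.
Quantity traded falls to 9. At Q = 9 the demand price is (55 - 9)/2 = 23 and the supply price is (11 + 9)/4 = 5.
Deadweight loss = ½ · (23 - 5) · (33 - 9) = ½ · 18 · 24 = 216.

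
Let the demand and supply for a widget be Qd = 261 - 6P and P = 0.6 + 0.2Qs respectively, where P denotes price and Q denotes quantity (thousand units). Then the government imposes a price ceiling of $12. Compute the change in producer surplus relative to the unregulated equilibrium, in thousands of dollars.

Rearranging supply gives Qs = 5P - 3. In a free market, 261 - 6P = 5P - 3 gives the equilibrium P* = 24, Q* = 117.
Since 12 < 24, the ceiling is binding.
At P = 12: Qd = 261 - 6·12 = 189 and Qs = 5·12 - 3 = 57.
Producer surplus without the control is ½ · (24 - 0.6) · 117 = 1368.9.
With the ceiling, producers sell 57 units at 12, so PS = ½ · (12 - 0.6) · 57 = 324.9.
Change in producer surplus = 324.9 - 1368.9 = -1044.

-1044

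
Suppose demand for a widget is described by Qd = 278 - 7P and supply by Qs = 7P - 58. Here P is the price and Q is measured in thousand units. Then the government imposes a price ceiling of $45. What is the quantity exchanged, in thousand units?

110

Equilibrium: 278 - 7P = 7P - 58, so 336 = 14P and P* = 24, Q* = 110.
Since 45 is above P* = 24, the ceiling does not bind and the free-market outcome prevails.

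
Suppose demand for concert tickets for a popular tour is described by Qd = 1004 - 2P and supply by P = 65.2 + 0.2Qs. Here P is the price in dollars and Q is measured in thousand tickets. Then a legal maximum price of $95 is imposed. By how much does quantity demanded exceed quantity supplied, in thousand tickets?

Rearranging supply gives Qs = 5P - 326. Without the control the market clears where 1004 - 2P = 5P - 326, i.e. P* = 190 and Q* = 624.
Because the ceiling (95) lies below the market-clearing price, it is binding.
At P = 95: Qd = 1004 - 2·95 = 814 and Qs = 5·95 - 326 = 149.
Shortage = Qd - Qs = 814 - 149 = 665.

665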